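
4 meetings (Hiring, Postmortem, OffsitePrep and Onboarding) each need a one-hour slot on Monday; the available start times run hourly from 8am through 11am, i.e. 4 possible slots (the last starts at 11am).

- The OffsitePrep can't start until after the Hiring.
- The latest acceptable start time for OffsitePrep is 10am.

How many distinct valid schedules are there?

48

Splitting on Hiring: it can be 8am (32), 9am (16). Listing each branch's schedules as (Postmortem, OffsitePrep, Onboarding):
Hiring=8am: (8am,9am,8am) (8am,9am,9am) (8am,9am,10am) (8am,9am,11am) (8am,10am,8am) (8am,10am,9am) (8am,10am,10am) (8am,10am,11am) (9am,9am,8am) (9am,9am,9am) (9am,9am,10am) (9am,9am,11am) (9am,10am,8am) (9am,10am,9am) (9am,10am,10am) (9am,10am,11am) (10am,9am,8am) (10am,9am,9am) (10am,9am,10am) (10am,9am,11am) (10am,10am,8am) (10am,10am,9am) (10am,10am,10am) (10am,10am,11am) (11am,9am,8am) (11am,9am,9am) (11am,9am,10am) (11am,9am,11am) (11am,10am,8am) (11am,10am,9am) (11am,10am,10am) (11am,10am,11am) — 32.
Hiring=9am: (8am,10am,8am) (8am,10am,9am) (8am,10am,10am) (8am,10am,11am) (9am,10am,8am) (9am,10am,9am) (9am,10am,10am) (9am,10am,11am) (10am,10am,8am) (10am,10am,9am) (10am,10am,10am) (10am,10am,11am) (11am,10am,8am) (11am,10am,9am) (11am,10am,10am) (11am,10am,11am) — 16.
Summing: 32 + 16 = 48.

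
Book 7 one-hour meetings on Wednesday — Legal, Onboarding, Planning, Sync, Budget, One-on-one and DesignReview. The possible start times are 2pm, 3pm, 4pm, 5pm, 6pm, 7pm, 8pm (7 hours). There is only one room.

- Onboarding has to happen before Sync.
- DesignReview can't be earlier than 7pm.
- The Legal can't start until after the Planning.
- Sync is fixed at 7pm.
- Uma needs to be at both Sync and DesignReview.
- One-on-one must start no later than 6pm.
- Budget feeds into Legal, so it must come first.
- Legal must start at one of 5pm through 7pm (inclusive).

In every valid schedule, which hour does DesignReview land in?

DesignReview's window is 7pm–8pm.
Sync is fixed at 7pm, and DesignReview can't share a hour with Sync.
So DesignReview must be 8pm.

8pm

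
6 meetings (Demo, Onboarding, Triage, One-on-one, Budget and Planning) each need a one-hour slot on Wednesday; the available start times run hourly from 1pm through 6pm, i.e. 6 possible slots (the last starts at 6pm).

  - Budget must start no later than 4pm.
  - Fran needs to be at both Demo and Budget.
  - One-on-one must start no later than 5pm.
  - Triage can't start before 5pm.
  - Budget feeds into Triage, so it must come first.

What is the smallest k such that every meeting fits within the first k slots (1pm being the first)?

5

The precedence chain requires at least 2 distinct slots.
Triage can't be placed before 5pm — that is slot 5 counting from 1pm — so the schedule must run through at least 5 slots.
5 works (last occupied slot: 5pm): for example Demo -> 2pm; Triage -> 5pm; One-on-one -> 1pm; Budget -> 1pm; Planning -> 1pm; Onboarding -> 1pm.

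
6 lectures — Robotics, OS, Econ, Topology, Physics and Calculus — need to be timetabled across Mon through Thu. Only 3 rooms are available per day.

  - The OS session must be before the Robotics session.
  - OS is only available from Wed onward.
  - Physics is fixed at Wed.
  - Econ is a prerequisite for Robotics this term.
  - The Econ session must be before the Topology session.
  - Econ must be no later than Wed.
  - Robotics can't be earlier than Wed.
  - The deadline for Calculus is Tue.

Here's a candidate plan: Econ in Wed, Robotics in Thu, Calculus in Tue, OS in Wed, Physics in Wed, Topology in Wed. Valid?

Econ is a prerequisite for Robotics this term — holds.
Econ must be no later than Wed — holds.
The Econ session must be before the Topology session — violated.
Robotics can't be earlier than Wed — holds.
Only 3 rooms are available per day — violated.
Physics is fixed at Wed — holds.
The OS session must be before the Robotics session — holds.
OS is only available from Wed onward — holds.
The deadline for Calculus is Tue — holds.

Invalid. Only 3 rooms are available per day.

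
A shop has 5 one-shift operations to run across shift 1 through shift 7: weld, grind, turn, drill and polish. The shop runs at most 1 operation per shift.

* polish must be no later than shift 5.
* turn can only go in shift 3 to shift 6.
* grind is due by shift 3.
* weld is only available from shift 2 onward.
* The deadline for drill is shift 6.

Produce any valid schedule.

weld=shift 4, drill=shift 5, polish=shift 2, turn=shift 3, grind=shift 1

Checking: turn=shift 3 in [shift 3,shift 6]; polish=shift 2 in [shift 1,shift 5]; weld=shift 4 in [shift 2,shift 7]; grind=shift 1 in [shift 1,shift 3]; drill=shift 5 in [shift 1,shift 6]; max 1 per shift (cap 1).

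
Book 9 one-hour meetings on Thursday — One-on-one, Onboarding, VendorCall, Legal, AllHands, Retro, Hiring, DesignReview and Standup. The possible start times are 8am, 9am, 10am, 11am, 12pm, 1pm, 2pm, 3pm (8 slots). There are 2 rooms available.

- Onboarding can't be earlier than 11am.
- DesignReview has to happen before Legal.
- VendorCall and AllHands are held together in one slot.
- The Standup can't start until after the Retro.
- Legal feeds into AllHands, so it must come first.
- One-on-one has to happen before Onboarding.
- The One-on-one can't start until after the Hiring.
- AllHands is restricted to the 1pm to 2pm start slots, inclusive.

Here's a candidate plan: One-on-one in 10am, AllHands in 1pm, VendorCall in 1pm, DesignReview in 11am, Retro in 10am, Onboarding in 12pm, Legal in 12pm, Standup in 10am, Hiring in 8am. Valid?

No. There are 2 rooms available is not satisfied.

The One-on-one can't start until after the Hiring — holds.
The Standup can't start until after the Retro — violated.
DesignReview has to happen before Legal — holds.
One-on-one has to happen before Onboarding — holds.
There are 2 rooms available — violated.
Onboarding can't be earlier than 11am — holds.
VendorCall and AllHands are held together in one slot — holds.
Legal feeds into AllHands, so it must come first — holds.
AllHands is restricted to the 1pm to 2pm start slots, inclusive — holds.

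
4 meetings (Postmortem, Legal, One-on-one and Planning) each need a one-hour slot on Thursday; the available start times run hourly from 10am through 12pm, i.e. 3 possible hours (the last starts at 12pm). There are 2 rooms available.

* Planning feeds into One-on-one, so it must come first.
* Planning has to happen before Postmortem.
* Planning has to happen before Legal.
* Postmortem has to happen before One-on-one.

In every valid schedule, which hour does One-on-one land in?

12pm

Precedence pushes One-on-one to at least 12pm.
So One-on-one is pinned to 12pm.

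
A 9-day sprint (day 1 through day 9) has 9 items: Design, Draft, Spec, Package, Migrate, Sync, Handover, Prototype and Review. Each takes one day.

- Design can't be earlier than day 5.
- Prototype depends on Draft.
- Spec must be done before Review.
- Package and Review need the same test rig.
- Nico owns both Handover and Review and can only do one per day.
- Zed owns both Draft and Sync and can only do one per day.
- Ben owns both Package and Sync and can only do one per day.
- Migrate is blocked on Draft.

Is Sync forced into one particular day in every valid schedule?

Sync can be day 1 (e.g. Sync=day 1; Migrate=day 3; Package=day 3; Review=day 2; Handover=day 1; Prototype=day 3; Spec=day 1; Draft=day 2; Design=day 5) or day 2 (e.g. Draft in day 1; Sync in day 2; Prototype in day 2; Handover in day 1; Package in day 1; Migrate in day 2; Spec in day 1; Design in day 5; Review in day 2).

No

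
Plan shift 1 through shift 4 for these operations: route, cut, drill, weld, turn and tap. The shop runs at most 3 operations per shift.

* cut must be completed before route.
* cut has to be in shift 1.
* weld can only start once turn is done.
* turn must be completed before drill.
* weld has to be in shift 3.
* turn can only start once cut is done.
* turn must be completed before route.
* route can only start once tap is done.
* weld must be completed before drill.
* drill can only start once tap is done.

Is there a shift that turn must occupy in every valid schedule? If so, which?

cut is fixed at shift 1 and must come before turn, so turn is at least shift 2.
weld is fixed at shift 3 and must come after turn, so turn is at most shift 2.
So turn must be shift 2.

shift 2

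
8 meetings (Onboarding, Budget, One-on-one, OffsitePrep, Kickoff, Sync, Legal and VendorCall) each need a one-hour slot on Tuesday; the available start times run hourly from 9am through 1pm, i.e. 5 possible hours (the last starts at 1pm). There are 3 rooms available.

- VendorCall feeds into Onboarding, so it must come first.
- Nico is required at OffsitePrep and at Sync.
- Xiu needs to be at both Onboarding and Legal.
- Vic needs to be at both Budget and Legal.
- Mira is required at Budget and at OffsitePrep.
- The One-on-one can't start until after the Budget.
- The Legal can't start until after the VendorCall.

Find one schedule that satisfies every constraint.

VendorCall in 9am, Kickoff in 9am, OffsitePrep in 10am, Budget in 9am, One-on-one in 10am, Sync in 11am, Legal in 11am, Onboarding in 10am

Checking: VendorCall(9am) before Onboarding(10am); VendorCall(9am) before Legal(11am); Budget(9am) before One-on-one(10am); Budget(9am) != OffsitePrep(10am); OffsitePrep(10am) != Sync(11am); Budget(9am) != Legal(11am); Onboarding(10am) != Legal(11am); max 3 per hour (cap 3).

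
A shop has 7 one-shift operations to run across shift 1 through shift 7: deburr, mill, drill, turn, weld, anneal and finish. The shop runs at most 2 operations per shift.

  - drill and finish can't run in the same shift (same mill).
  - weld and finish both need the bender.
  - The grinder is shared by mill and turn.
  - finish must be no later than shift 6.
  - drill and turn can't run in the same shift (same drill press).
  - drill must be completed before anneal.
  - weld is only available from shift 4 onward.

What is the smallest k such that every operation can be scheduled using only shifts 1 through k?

The precedence chain requires at least 2 distinct shifts.
With at most 2 per shift and 7 operations, at least 4 shifts are needed.
weld can't be placed before shift 4, so the schedule must run through at least shift 4.
4 works (last occupied shift: shift 4): for example drill -> shift 1, turn -> shift 3, mill -> shift 2, weld -> shift 4, deburr -> shift 1, anneal -> shift 2, finish -> shift 3.

4 shifts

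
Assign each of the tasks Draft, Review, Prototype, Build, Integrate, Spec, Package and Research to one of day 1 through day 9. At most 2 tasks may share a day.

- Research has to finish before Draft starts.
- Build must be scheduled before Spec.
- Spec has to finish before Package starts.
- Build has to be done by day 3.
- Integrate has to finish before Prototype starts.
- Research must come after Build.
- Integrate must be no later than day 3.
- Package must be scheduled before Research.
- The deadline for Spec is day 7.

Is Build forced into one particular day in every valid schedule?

Build can be day 1 (e.g. Review -> day 3; Prototype -> day 2; Draft -> day 5; Research -> day 4; Build -> day 1; Spec -> day 2; Package -> day 3; Integrate -> day 1) or day 2 (e.g. Prototype in day 2; Review in day 1; Draft in day 6; Build in day 2; Integrate in day 1; Research in day 5; Package in day 4; Spec in day 3).

No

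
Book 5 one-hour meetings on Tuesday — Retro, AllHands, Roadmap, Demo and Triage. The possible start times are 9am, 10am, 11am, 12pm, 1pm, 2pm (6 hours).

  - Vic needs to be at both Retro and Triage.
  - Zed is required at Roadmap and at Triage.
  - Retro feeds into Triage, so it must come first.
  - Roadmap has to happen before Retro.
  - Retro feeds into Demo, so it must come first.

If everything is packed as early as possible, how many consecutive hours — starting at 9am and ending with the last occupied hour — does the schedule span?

3

The precedence chain requires at least 3 distinct hours.
3 works (last occupied hour: 11am): for example Triage -> 11am; AllHands -> 9am; Demo -> 11am; Roadmap -> 9am; Retro -> 10am.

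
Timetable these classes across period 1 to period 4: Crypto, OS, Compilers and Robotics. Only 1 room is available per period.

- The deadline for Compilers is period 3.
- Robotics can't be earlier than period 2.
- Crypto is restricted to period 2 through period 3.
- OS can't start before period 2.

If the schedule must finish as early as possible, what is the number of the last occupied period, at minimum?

With at most 1 per period and 4 classes, at least 4 periods are needed.
Crypto can't be placed before period 2, so the schedule must run through at least period 2.
4 works (last occupied period: period 4): for example OS in period 3, Robotics in period 4, Crypto in period 2, Compilers in period 1.

period 4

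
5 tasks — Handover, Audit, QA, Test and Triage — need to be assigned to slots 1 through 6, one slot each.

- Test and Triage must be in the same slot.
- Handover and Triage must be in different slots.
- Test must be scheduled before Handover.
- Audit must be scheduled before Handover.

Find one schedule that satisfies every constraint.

Test=1, Handover=2, QA=1, Audit=1, Triage=1

Checking: Audit(1) before Handover(2); Test(1) before Handover(2); Handover(2) != Triage(1); Test = Triage = 1.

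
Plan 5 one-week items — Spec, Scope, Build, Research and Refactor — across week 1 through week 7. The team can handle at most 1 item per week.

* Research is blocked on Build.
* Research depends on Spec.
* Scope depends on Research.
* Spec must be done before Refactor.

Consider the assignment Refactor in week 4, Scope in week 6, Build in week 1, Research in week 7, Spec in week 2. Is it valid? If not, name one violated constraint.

The team can handle at most 1 item per week — holds.
Research is blocked on Build — holds.
Scope depends on Research — violated.
Research depends on Spec — holds.
Spec must be done before Refactor — holds.

No — it violates: Scope depends on Research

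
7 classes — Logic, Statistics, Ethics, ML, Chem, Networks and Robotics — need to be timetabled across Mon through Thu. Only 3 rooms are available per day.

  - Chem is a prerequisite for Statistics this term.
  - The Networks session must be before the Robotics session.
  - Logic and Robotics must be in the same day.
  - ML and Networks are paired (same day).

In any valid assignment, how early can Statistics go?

Tue

Precedence pushes Statistics to at least Tue.
Statistics at Tue is achievable: Statistics -> Tue; Ethics -> Wed; Logic -> Tue; ML -> Mon; Robotics -> Tue; Networks -> Mon; Chem -> Mon.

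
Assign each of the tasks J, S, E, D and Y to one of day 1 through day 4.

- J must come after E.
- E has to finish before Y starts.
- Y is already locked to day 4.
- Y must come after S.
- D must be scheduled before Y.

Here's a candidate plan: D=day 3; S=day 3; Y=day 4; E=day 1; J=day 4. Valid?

Y must come after S — holds.
E has to finish before Y starts — holds.
Y is already locked to day 4 — holds.
D must be scheduled before Y — holds.
J must come after E — holds.

Yes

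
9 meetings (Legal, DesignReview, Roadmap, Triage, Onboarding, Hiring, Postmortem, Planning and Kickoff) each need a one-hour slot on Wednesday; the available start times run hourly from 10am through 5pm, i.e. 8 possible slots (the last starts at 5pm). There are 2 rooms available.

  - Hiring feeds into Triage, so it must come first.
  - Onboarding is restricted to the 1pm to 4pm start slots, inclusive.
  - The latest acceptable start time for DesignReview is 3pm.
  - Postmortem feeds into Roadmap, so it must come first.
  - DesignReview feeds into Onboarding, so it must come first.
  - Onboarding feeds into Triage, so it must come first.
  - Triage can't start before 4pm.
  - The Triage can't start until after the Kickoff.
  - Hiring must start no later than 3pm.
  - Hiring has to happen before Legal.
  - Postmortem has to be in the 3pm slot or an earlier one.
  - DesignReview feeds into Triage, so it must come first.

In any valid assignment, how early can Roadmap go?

Precedence pushes Roadmap to at least 11am.
Roadmap at 11am is achievable: Planning -> 1pm, Hiring -> 11am, Roadmap -> 11am, DesignReview -> 10am, Kickoff -> 12pm, Postmortem -> 10am, Legal -> 12pm, Triage -> 4pm, Onboarding -> 1pm.

11am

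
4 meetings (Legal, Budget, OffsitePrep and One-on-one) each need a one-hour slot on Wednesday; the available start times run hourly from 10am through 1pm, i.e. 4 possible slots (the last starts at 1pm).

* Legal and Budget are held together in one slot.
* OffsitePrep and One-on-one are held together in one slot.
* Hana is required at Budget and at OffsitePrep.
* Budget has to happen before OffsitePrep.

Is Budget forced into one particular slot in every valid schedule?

No

Budget can be 10am (e.g. One-on-one=11am, OffsitePrep=11am, Budget=10am, Legal=10am) or 11am (e.g. One-on-one in 12pm; Budget in 11am; OffsitePrep in 12pm; Legal in 11am).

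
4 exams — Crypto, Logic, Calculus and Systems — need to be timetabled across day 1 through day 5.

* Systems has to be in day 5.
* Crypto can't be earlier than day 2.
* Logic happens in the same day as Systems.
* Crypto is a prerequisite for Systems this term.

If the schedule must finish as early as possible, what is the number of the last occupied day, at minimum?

The precedence chain requires at least 2 distinct days.
Systems can't be placed before day 5, so the schedule must run through at least day 5.
5 works (last occupied day: day 5): for example Logic -> day 5; Systems -> day 5; Calculus -> day 1; Crypto -> day 2.

5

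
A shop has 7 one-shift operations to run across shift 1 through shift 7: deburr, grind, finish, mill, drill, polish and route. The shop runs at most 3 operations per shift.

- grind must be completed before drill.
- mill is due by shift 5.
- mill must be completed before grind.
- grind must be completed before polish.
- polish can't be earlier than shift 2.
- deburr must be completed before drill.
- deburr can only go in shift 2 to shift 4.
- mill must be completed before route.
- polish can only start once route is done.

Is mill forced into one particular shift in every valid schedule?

mill can be shift 1 (e.g. grind -> shift 2, mill -> shift 1, route -> shift 2, deburr -> shift 2, drill -> shift 3, finish -> shift 1, polish -> shift 3) or shift 2 (e.g. route in shift 3, grind in shift 3, polish in shift 4, deburr in shift 2, mill in shift 2, drill in shift 4, finish in shift 1).

No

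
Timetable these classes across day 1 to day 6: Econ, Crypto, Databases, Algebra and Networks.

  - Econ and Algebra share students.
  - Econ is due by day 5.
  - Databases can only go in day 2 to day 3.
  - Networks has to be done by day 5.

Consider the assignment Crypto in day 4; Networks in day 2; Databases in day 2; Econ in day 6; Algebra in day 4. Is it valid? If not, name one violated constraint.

Econ is due by day 5 — violated.
Econ and Algebra share students — holds.
Networks has to be done by day 5 — holds.
Databases can only go in day 2 to day 3 — holds.

Invalid. Econ is due by day 5.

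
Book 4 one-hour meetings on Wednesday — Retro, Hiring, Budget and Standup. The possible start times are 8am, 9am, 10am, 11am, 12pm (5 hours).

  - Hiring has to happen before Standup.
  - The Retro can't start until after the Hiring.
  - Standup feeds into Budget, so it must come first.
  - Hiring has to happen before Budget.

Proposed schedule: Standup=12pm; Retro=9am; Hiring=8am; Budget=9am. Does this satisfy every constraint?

No. Standup feeds into Budget, so it must come first is not satisfied.

Hiring has to happen before Standup — holds.
The Retro can't start until after the Hiring — holds.
Standup feeds into Budget, so it must come first — violated.
Hiring has to happen before Budget — holds.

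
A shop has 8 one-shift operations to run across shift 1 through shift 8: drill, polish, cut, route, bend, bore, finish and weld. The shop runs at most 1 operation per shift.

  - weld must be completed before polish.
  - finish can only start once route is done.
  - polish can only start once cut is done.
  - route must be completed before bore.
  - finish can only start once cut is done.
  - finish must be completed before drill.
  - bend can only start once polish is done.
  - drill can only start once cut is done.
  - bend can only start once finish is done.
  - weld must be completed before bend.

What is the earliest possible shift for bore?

shift 2

Precedence pushes bore to at least shift 2.
bore at shift 2 is achievable: finish=shift 4; bore=shift 2; bend=shift 7; route=shift 1; cut=shift 3; polish=shift 6; drill=shift 8; weld=shift 5.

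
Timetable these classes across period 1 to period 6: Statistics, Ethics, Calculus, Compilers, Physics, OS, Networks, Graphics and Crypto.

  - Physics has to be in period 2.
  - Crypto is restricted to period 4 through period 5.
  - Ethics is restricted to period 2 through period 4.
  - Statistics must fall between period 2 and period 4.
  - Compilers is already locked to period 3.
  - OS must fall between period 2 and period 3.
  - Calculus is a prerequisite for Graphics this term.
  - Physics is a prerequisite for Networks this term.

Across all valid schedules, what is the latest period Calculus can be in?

Downstream work caps Calculus at period 5.
Calculus at period 5 is achievable: Physics -> period 2, Compilers -> period 3, Networks -> period 3, Calculus -> period 5, Ethics -> period 2, Graphics -> period 6, Statistics -> period 2, Crypto -> period 4, OS -> period 2.

period 5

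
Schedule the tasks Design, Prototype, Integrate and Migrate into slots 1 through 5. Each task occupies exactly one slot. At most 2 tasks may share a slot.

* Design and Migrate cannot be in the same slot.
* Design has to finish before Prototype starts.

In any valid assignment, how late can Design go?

Downstream work caps Design at 4.
Design at 4 is achievable: Migrate in 1, Integrate in 1, Prototype in 5, Design in 4.

4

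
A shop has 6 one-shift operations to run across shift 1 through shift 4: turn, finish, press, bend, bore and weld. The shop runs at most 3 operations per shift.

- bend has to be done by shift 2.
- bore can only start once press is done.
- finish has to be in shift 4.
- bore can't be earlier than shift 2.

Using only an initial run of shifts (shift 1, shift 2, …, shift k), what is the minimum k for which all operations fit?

4

The precedence chain requires at least 2 distinct shifts.
With at most 3 per shift and 6 operations, at least 2 shifts are needed.
finish can't be placed before shift 4, so the schedule must run through at least shift 4.
4 works (last occupied shift: shift 4): for example press -> shift 1; weld -> shift 2; bore -> shift 2; turn -> shift 1; bend -> shift 1; finish -> shift 4.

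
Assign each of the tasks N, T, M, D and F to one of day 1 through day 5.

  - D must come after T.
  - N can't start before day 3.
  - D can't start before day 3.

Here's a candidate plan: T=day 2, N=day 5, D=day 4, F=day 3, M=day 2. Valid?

Valid

D must come after T — holds.
N can't start before day 3 — holds.
D can't start before day 3 — holds.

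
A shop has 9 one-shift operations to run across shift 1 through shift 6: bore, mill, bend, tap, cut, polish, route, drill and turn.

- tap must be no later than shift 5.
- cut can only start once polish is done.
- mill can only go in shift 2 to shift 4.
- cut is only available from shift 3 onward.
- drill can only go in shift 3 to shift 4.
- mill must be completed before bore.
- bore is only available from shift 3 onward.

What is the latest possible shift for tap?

shift 5

Tap's own window allows nothing later than shift 5.
tap at shift 5 is achievable: drill -> shift 3; cut -> shift 3; polish -> shift 1; bend -> shift 1; tap -> shift 5; bore -> shift 3; mill -> shift 2; turn -> shift 1; route -> shift 1.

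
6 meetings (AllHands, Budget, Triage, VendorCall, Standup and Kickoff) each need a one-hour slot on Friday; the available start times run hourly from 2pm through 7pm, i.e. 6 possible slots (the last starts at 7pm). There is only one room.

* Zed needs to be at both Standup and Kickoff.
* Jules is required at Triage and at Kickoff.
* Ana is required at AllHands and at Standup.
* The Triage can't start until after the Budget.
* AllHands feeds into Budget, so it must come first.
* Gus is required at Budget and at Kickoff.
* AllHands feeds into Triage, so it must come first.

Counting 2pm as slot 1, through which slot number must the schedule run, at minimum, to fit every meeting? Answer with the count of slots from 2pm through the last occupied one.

The precedence chain requires at least 3 distinct slots.
With at most 1 per slot and 6 meetings, at least 6 slots are needed.
6 works (last occupied slot: 7pm): for example VendorCall in 5pm, Triage in 4pm, Budget in 3pm, AllHands in 2pm, Standup in 6pm, Kickoff in 7pm.

6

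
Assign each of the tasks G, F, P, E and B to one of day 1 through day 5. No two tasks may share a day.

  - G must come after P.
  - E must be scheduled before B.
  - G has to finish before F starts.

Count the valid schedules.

10

Splitting on G: it can be day 2 (3), day 3 (4), day 4 (3). Listing each branch's schedules as (F, P, E, B) by day number:
G=day 2: (3,1,4,5) (4,1,3,5) (5,1,3,4) — 3.
G=day 3: (4,1,2,5) (4,2,1,5) (5,1,2,4) (5,2,1,4) — 4.
G=day 4: (5,1,2,3) (5,2,1,3) (5,3,1,2) — 3.
Summing: 3 + 4 + 3 = 10.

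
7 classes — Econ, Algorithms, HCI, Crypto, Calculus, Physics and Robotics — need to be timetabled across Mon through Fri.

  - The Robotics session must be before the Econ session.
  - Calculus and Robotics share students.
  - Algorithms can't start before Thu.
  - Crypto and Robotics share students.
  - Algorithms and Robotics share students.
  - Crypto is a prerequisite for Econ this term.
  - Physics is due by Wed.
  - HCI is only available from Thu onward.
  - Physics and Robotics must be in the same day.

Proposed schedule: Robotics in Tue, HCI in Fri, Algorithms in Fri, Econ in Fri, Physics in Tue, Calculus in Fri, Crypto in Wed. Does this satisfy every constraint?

Valid

Calculus and Robotics share students — holds.
Crypto is a prerequisite for Econ this term — holds.
HCI is only available from Thu onward — holds.
Crypto and Robotics share students — holds.
Physics is due by Wed — holds.
The Robotics session must be before the Econ session — holds.
Algorithms and Robotics share students — holds.
Physics and Robotics must be in the same day — holds.
Algorithms can't start before Thu — holds.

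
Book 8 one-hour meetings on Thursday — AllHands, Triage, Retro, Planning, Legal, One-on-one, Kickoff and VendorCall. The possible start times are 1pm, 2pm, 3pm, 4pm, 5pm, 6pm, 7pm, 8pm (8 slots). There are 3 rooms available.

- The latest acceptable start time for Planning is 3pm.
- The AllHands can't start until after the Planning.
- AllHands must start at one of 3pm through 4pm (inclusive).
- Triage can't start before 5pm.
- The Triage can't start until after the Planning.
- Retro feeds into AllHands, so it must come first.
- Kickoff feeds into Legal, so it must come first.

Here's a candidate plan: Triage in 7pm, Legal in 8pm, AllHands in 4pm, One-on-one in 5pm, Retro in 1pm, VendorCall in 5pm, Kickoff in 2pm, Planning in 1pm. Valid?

The latest acceptable start time for Planning is 3pm — holds.
Kickoff feeds into Legal, so it must come first — holds.
Retro feeds into AllHands, so it must come first — holds.
Triage can't start before 5pm — holds.
There are 3 rooms available — holds.
The Triage can't start until after the Planning — holds.
AllHands must start at one of 3pm through 4pm (inclusive) — holds.
The AllHands can't start until after the Planning — holds.

Yes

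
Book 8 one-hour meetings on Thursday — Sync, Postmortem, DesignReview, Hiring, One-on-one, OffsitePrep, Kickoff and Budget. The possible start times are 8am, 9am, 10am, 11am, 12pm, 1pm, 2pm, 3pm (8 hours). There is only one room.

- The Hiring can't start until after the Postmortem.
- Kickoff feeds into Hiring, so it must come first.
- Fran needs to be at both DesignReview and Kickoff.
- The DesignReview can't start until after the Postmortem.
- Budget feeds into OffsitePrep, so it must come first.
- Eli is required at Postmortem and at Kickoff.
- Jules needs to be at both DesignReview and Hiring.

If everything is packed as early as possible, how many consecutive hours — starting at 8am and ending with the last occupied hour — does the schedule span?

8

The precedence chain requires at least 2 distinct hours.
With at most 1 per hour and 8 meetings, at least 8 hours are needed.
8 works (last occupied hour: 3pm): for example Sync=2pm; Budget=12pm; Postmortem=8am; DesignReview=11am; Hiring=10am; One-on-one=3pm; Kickoff=9am; OffsitePrep=1pm.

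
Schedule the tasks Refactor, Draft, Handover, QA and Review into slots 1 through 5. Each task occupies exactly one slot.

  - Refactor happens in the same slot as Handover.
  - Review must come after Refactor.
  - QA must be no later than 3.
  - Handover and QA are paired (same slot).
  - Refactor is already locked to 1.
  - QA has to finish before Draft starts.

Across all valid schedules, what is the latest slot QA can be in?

QA's own window allows nothing later than 3; QA must be in the same slot as Refactor, which can't be after 1, so QA is at most 1.
QA at 1 is achievable: QA in 1, Refactor in 1, Draft in 2, Handover in 1, Review in 2.

1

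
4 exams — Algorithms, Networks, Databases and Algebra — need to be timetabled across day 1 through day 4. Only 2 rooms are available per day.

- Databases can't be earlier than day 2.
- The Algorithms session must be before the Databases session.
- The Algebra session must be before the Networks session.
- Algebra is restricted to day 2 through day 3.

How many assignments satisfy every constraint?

Splitting on Algorithms: it can be day 1 (9), day 2 (6), day 3 (3). Listing each branch's schedules as (Networks, Databases, Algebra) by day number:
Algorithms=day 1: (3,2,2) (3,3,2) (3,4,2) (4,2,2) (4,2,3) (4,3,2) (4,3,3) (4,4,2) (4,4,3) — 9.
Algorithms=day 2: (3,3,2) (3,4,2) (4,3,2) (4,3,3) (4,4,2) (4,4,3) — 6.
Algorithms=day 3: (3,4,2) (4,4,2) (4,4,3) — 3.
Summing: 9 + 6 + 3 = 18.

18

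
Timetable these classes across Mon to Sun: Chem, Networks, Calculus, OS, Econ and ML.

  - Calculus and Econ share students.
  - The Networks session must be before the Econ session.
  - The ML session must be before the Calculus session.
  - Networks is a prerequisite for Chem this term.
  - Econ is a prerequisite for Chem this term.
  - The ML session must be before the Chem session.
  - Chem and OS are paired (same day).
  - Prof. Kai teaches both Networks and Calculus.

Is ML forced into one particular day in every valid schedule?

No

ML can be Mon (e.g. Chem -> Wed, ML -> Mon, OS -> Wed, Econ -> Tue, Networks -> Mon, Calculus -> Wed) or Tue (e.g. ML=Tue, Networks=Mon, Econ=Tue, OS=Wed, Chem=Wed, Calculus=Wed).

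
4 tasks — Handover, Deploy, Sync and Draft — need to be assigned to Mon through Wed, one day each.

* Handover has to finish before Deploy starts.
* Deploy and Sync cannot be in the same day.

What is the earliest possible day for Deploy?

Precedence pushes Deploy to at least Tue.
Deploy at Tue is achievable: Handover=Mon; Sync=Mon; Draft=Mon; Deploy=Tue.

Tue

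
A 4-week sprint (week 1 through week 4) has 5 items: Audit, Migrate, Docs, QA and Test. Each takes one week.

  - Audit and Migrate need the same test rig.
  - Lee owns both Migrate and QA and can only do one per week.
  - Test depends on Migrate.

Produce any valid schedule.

Migrate=week 1, Audit=week 2, Test=week 2, Docs=week 1, QA=week 2

Checking: Migrate(week 1) before Test(week 2); Audit(week 2) != Migrate(week 1); Migrate(week 1) != QA(week 2).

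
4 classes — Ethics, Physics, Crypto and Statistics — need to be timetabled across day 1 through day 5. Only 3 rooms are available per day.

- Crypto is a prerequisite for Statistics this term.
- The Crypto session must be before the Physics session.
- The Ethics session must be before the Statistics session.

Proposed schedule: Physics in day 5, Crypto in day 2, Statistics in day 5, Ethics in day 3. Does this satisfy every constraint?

Yes, all constraints hold

Only 3 rooms are available per day — holds.
The Ethics session must be before the Statistics session — holds.
The Crypto session must be before the Physics session — holds.
Crypto is a prerequisite for Statistics this term — holds.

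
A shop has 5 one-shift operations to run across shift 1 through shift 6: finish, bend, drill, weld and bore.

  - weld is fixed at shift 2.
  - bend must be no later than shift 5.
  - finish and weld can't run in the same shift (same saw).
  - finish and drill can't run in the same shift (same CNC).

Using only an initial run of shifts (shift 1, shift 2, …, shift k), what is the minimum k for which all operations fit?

2

weld can't be placed before shift 2, so the schedule must run through at least shift 2.
2 works (last occupied shift: shift 2): for example drill in shift 2, finish in shift 1, weld in shift 2, bend in shift 1, bore in shift 1.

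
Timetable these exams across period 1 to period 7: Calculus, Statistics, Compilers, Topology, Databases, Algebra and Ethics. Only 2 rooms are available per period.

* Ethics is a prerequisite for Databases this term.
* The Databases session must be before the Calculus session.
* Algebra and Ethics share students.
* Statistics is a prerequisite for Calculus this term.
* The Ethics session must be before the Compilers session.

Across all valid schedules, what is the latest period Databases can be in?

period 6

Precedence pushes Databases to at least period 2; downstream work caps Databases at period 6.
Databases at period 6 is achievable: Statistics=period 1, Algebra=period 3, Compilers=period 2, Topology=period 2, Databases=period 6, Ethics=period 1, Calculus=period 7.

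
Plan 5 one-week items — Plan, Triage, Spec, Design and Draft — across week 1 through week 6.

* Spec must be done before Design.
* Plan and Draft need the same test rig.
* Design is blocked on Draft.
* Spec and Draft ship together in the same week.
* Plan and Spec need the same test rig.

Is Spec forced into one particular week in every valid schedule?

Spec can be week 1 (e.g. Spec=week 1, Plan=week 2, Triage=week 1, Draft=week 1, Design=week 2) or week 2 (e.g. Spec -> week 2; Triage -> week 1; Design -> week 3; Plan -> week 1; Draft -> week 2).

No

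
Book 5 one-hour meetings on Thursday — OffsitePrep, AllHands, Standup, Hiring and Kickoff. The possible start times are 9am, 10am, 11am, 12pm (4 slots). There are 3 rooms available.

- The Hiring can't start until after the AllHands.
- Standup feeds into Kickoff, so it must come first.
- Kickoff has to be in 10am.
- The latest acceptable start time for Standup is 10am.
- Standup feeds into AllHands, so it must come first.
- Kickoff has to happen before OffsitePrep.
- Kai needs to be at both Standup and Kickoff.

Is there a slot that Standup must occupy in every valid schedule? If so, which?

9am

Standup's window is 9am–10am.
Kickoff is fixed at 10am, and Standup can't share a slot with Kickoff.
So Standup must be 9am.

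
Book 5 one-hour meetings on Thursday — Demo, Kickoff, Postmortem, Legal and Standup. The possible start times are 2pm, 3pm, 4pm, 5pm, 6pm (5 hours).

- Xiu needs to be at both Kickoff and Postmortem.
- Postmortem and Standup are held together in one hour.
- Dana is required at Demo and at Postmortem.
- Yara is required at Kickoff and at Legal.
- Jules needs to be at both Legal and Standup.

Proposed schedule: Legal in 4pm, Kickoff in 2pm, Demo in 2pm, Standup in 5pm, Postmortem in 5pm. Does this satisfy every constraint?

Dana is required at Demo and at Postmortem — holds.
Xiu needs to be at both Kickoff and Postmortem — holds.
Postmortem and Standup are held together in one hour — holds.
Jules needs to be at both Legal and Standup — holds.
Yara is required at Kickoff and at Legal — holds.

Valid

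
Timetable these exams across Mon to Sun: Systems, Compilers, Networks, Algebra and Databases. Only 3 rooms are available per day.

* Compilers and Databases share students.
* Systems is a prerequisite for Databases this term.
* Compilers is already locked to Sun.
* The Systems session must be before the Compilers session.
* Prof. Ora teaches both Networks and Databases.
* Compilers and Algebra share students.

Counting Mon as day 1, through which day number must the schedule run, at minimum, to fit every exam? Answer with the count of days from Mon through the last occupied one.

7

The precedence chain requires at least 2 distinct days.
With at most 3 per day and 5 exams, at least 2 days are needed.
Compilers can't be placed before Sun — that is day 7 counting from Mon — so the schedule must run through at least 7 days.
7 works (last occupied day: Sun): for example Algebra=Mon, Systems=Mon, Databases=Tue, Networks=Mon, Compilers=Sun.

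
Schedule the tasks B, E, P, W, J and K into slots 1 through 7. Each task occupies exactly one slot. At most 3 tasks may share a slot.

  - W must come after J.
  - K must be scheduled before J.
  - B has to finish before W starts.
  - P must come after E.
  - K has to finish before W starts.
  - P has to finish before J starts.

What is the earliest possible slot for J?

Precedence pushes J to at least 3; downstream work caps J at 6.
J at 3 is achievable: B=1; K=1; E=1; J=3; P=2; W=4.

3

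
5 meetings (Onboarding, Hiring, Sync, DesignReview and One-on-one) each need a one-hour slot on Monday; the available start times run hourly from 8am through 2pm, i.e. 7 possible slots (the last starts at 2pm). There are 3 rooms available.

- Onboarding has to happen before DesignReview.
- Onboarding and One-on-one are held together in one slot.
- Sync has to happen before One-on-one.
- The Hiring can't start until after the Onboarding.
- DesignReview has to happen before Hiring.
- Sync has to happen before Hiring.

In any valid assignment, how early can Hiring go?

11am

Precedence pushes Hiring to at least 11am.
Hiring at 11am is achievable: Onboarding in 9am, Hiring in 11am, Sync in 8am, One-on-one in 9am, DesignReview in 10am.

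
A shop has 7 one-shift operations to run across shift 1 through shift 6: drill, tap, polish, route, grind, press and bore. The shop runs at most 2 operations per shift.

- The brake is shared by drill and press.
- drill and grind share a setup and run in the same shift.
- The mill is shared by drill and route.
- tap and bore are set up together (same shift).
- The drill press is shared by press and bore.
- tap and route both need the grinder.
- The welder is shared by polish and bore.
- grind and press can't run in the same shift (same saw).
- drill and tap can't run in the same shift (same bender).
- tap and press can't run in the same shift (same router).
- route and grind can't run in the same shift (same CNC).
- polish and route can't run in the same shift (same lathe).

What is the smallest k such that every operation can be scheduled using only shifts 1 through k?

With at most 2 per shift and 7 operations, at least 4 shifts are needed.
4 works (last occupied shift: shift 4): for example drill -> shift 1; grind -> shift 1; route -> shift 4; press -> shift 3; tap -> shift 2; bore -> shift 2; polish -> shift 3.

4 shifts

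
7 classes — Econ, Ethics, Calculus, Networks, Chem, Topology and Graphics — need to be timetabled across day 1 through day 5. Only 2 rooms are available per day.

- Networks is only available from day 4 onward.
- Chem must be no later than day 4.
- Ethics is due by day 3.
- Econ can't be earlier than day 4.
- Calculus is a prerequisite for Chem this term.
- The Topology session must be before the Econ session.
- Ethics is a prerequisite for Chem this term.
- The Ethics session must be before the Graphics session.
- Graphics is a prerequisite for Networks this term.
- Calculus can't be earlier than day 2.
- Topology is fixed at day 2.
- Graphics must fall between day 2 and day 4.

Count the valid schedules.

Splitting on Econ: it can be day 4 (7), day 5 (16). Listing each branch's schedules as (Ethics, Calculus, Networks, Chem, Topology, Graphics) by day number:
Econ=day 4: (1,2,4,3,2,3) (1,2,5,3,2,3) (1,2,5,3,2,4) (1,2,5,4,2,3) (1,3,5,4,2,2) (1,3,5,4,2,3) (2,3,5,4,2,3) — 7.
Econ=day 5: (1,2,4,3,2,3) (1,2,4,4,2,3) (1,2,5,3,2,3) (1,2,5,3,2,4) (1,2,5,4,2,3) (1,2,5,4,2,4) (1,3,4,4,2,2) (1,3,4,4,2,3) (1,3,5,4,2,2) (1,3,5,4,2,3) (1,3,5,4,2,4) (2,3,4,4,2,3) (2,3,5,4,2,3) (2,3,5,4,2,4) (3,2,5,4,2,4) (3,3,5,4,2,4) — 16.
Summing: 7 + 16 = 23.

23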